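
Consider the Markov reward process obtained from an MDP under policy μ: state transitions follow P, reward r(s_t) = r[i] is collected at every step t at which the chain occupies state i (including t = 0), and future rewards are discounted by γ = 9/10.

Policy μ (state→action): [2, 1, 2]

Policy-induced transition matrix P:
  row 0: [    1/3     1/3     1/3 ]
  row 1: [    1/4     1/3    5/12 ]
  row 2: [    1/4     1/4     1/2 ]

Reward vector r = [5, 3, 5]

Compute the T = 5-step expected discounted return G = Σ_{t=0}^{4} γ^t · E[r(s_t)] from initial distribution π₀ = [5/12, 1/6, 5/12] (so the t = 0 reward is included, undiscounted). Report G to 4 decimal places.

t=0: π = [0.4167, 0.1667, 0.4167], E[r] = 4.6667, γ^t·E[r] = 4.666667, running G = 4.666667
t=1: π = [0.2847, 0.2986, 0.4167], E[r] = 4.4028, γ^t·E[r] = 3.962500, running G = 8.629167
t=2: π = [0.2737, 0.2986, 0.4277], E[r] = 4.4028, γ^t·E[r] = 3.566250, running G = 12.195417
t=3: π = [0.2728, 0.2977, 0.4295], E[r] = 4.4046, γ^t·E[r] = 3.210961, running G = 15.406378
t=4: π = [0.2727, 0.2975, 0.4297], E[r] = 4.4049, γ^t·E[r] = 2.890065, running G = 18.296443

G = 18.2964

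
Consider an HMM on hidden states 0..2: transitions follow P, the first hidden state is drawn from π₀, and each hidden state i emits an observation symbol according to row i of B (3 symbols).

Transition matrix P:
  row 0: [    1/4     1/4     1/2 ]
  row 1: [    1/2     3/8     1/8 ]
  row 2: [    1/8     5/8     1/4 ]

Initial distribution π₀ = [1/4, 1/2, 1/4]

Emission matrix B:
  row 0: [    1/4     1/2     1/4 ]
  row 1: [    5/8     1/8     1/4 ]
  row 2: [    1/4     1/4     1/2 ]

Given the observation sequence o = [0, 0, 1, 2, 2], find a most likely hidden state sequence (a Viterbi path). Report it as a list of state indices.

path = [1, 1, 0, 2, 1]

t=0: δ = [6.250e-02, 3.125e-01, 6.250e-02]  (obs o_0=0)
t=1: δ = [3.906e-02, 7.324e-02, 9.766e-03]  ψ = [1, 1, 1]  (obs o_1=0)
t=2: δ = [1.831e-02, 3.433e-03, 4.883e-03]  ψ = [1, 1, 0]  (obs o_2=1)
t=3: δ = [1.144e-03, 1.144e-03, 4.578e-03]  ψ = [0, 0, 0]  (obs o_3=2)
t=4: δ = [1.431e-04, 7.153e-04, 5.722e-04]  ψ = [1, 2, 2]  (obs o_4=2)
backtrack: best end state = 1; path = [1, 1, 0, 2, 1]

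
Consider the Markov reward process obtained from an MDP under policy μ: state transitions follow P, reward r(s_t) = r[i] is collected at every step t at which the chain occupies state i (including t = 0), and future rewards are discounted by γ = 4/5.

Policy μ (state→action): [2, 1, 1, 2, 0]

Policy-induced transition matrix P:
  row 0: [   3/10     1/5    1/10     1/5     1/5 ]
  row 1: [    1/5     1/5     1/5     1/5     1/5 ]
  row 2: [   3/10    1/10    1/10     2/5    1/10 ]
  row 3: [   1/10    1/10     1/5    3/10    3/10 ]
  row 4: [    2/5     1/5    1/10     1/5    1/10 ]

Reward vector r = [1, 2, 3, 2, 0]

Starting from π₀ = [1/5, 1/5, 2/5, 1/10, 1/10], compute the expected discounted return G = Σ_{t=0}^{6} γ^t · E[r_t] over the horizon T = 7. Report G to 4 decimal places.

G = 6.4677

t=0: π = [0.2000, 0.2000, 0.4000, 0.1000, 0.1000], E[r] = 2.0000, γ^t·E[r] = 2.000000, running G = 2.000000
t=1: π = [0.2700, 0.1500, 0.1300, 0.2900, 0.1600], E[r] = 1.5400, γ^t·E[r] = 1.232000, running G = 3.232000
t=2: π = [0.2430, 0.1580, 0.1440, 0.2550, 0.2000], E[r] = 1.5010, γ^t·E[r] = 0.960640, running G = 4.192640
t=3: π = [0.2532, 0.1601, 0.1413, 0.2543, 0.1911], E[r] = 1.5059, γ^t·E[r] = 0.771021, running G = 4.963661
t=4: π = [0.2522, 0.1604, 0.1414, 0.2537, 0.1922], E[r] = 1.5048, γ^t·E[r] = 0.616374, running G = 5.580035
t=5: π = [0.2524, 0.1605, 0.1414, 0.2537, 0.1920], E[r] = 1.5050, γ^t·E[r] = 0.493147, running G = 6.073182
t=6: π = [0.2524, 0.1605, 0.1414, 0.2536, 0.1920], E[r] = 1.5049, γ^t·E[r] = 0.394513, running G = 6.467694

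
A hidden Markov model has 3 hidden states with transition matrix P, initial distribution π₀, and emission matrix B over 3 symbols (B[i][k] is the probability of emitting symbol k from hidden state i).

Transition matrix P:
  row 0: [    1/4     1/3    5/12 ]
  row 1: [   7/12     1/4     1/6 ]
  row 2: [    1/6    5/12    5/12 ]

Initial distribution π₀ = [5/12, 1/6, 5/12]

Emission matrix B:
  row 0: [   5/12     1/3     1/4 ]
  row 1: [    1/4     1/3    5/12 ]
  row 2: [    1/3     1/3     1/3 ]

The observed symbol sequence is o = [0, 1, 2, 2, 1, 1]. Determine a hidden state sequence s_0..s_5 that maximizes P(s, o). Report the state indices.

path = [0, 2, 2, 1, 0, 2]

t=0: δ = [1.736e-01, 4.167e-02, 1.389e-01]  (obs o_0=0)
t=1: δ = [1.447e-02, 1.929e-02, 2.411e-02]  ψ = [0, 0, 0]  (obs o_1=1)
t=2: δ = [2.813e-03, 4.186e-03, 3.349e-03]  ψ = [1, 2, 2]  (obs o_2=2)
t=3: δ = [6.105e-04, 5.814e-04, 4.651e-04]  ψ = [1, 2, 2]  (obs o_3=2)
t=4: δ = [1.131e-04, 6.783e-05, 8.479e-05]  ψ = [1, 0, 0]  (obs o_4=1)
t=5: δ = [1.319e-05, 1.256e-05, 1.570e-05]  ψ = [1, 0, 0]  (obs o_5=1)
backtrack: best end state = 2; path = [0, 2, 2, 1, 0, 2]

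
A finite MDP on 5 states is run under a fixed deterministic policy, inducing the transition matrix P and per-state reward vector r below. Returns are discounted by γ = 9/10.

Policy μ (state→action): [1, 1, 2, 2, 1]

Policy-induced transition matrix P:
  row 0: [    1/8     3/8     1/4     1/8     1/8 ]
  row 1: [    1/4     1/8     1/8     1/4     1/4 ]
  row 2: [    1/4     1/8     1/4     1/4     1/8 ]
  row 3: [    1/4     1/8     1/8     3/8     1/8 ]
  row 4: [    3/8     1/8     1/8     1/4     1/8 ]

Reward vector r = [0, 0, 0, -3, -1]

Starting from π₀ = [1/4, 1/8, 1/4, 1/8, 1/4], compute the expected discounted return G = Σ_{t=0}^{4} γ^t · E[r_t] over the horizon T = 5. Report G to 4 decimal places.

t=0: π = [0.2500, 0.1250, 0.2500, 0.1250, 0.2500], E[r] = -0.6250, γ^t·E[r] = -0.625000, running G = -0.625000
t=1: π = [0.2500, 0.1875, 0.1875, 0.2344, 0.1406], E[r] = -0.8438, γ^t·E[r] = -0.759375, running G = -1.384375
t=2: π = [0.2363, 0.1875, 0.1797, 0.2480, 0.1484], E[r] = -0.8926, γ^t·E[r] = -0.722988, running G = -2.107363
t=3: π = [0.2390, 0.1841, 0.1770, 0.2515, 0.1484], E[r] = -0.9028, γ^t·E[r] = -0.658165, running G = -2.765528
t=4: π = [0.2387, 0.1848, 0.1770, 0.2516, 0.1480], E[r] = -0.9027, γ^t·E[r] = -0.592248, running G = -3.357776

G = -3.3578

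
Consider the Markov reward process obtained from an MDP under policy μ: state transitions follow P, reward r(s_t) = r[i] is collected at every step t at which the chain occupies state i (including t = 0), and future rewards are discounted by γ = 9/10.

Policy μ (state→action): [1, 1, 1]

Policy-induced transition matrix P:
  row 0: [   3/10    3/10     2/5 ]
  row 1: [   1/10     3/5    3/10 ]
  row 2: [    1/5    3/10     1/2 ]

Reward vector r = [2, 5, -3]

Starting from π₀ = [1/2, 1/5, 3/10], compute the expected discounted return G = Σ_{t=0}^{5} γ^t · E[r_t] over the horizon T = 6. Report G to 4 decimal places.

G = 5.5372

t=0: π = [0.5000, 0.2000, 0.3000], E[r] = 1.1000, γ^t·E[r] = 1.100000, running G = 1.100000
t=1: π = [0.2300, 0.3600, 0.4100], E[r] = 1.0300, γ^t·E[r] = 0.927000, running G = 2.027000
t=2: π = [0.1870, 0.4080, 0.4050], E[r] = 1.1990, γ^t·E[r] = 0.971190, running G = 2.998190
t=3: π = [0.1779, 0.4224, 0.3997], E[r] = 1.2687, γ^t·E[r] = 0.924882, running G = 3.923072
t=4: π = [0.1756, 0.4267, 0.3977], E[r] = 1.2915, γ^t·E[r] = 0.847360, running G = 4.770432
t=5: π = [0.1749, 0.4280, 0.3971], E[r] = 1.2985, γ^t·E[r] = 0.766777, running G = 5.537209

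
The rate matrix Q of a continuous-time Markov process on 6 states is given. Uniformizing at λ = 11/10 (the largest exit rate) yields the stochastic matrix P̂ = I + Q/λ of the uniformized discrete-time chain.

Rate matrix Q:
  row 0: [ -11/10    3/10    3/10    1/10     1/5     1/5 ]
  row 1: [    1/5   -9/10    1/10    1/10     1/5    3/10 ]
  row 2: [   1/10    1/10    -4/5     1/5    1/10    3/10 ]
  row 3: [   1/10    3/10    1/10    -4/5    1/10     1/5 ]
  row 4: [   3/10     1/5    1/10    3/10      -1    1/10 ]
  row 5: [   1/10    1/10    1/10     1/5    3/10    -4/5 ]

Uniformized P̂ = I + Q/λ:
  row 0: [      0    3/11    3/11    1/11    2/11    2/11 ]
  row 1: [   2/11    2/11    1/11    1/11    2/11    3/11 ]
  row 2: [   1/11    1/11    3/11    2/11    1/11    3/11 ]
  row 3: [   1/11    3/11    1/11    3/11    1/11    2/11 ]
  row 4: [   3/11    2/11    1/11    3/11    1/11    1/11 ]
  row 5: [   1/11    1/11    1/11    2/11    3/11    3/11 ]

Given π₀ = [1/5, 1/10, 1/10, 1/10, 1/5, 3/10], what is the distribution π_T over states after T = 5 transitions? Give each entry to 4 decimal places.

π = [0.1244, 0.1778, 0.1388, 0.1855, 0.1576, 0.2159]

t=0: π = [0.2000, 0.1000, 0.1000, 0.1000, 0.2000, 0.3000]
t=1: π = [0.1182, 0.1727, 0.1455, 0.1818, 0.1727, 0.2091]
t=2: π = [0.1273, 0.1769, 0.1388, 0.1876, 0.1554, 0.2140]
t=3: π = [0.1237, 0.1784, 0.1393, 0.1853, 0.1575, 0.2159]
t=4: π = [0.1245, 0.1776, 0.1387, 0.1855, 0.1576, 0.2160]
t=5: π = [0.1244, 0.1778, 0.1388, 0.1855, 0.1576, 0.2159]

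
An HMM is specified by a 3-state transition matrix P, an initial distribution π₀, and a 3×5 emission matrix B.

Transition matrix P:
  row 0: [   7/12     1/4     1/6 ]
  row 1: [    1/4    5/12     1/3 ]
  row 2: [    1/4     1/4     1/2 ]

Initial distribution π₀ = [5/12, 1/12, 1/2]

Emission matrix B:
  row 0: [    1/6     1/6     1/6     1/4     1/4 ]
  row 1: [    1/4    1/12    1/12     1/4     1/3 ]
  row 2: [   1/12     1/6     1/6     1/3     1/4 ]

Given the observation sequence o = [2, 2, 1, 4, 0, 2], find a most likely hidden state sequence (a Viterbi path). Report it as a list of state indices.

path = [0, 0, 0, 0, 0, 0]

t=0: δ = [6.944e-02, 6.944e-03, 8.333e-02]  (obs o_0=2)
t=1: δ = [6.752e-03, 1.736e-03, 6.944e-03]  ψ = [0, 2, 2]  (obs o_1=2)
t=2: δ = [6.564e-04, 1.447e-04, 5.787e-04]  ψ = [0, 2, 2]  (obs o_2=1)
t=3: δ = [9.573e-05, 5.470e-05, 7.234e-05]  ψ = [0, 0, 2]  (obs o_3=4)
t=4: δ = [9.307e-06, 5.983e-06, 3.014e-06]  ψ = [0, 0, 2]  (obs o_4=0)
t=5: δ = [9.048e-07, 2.077e-07, 3.324e-07]  ψ = [0, 1, 1]  (obs o_5=2)
backtrack: best end state = 0; path = [0, 0, 0, 0, 0, 0]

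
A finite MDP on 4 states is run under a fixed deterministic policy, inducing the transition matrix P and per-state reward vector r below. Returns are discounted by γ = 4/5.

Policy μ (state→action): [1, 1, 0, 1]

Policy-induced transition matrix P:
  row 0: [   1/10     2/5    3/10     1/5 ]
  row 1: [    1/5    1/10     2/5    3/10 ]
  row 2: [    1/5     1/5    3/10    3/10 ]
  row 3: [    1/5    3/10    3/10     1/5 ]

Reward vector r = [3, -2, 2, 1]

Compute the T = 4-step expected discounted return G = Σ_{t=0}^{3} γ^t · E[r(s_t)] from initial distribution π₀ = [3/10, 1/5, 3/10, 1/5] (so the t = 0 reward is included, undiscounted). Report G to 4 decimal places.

G = 3.1359

t=0: π = [0.3000, 0.2000, 0.3000, 0.2000], E[r] = 1.3000, γ^t·E[r] = 1.300000, running G = 1.300000
t=1: π = [0.1700, 0.2600, 0.3200, 0.2500], E[r] = 0.8800, γ^t·E[r] = 0.704000, running G = 2.004000
t=2: π = [0.1830, 0.2330, 0.3260, 0.2580], E[r] = 0.9930, γ^t·E[r] = 0.635520, running G = 2.639520
t=3: π = [0.1817, 0.2391, 0.3233, 0.2559], E[r] = 0.9694, γ^t·E[r] = 0.496333, running G = 3.135853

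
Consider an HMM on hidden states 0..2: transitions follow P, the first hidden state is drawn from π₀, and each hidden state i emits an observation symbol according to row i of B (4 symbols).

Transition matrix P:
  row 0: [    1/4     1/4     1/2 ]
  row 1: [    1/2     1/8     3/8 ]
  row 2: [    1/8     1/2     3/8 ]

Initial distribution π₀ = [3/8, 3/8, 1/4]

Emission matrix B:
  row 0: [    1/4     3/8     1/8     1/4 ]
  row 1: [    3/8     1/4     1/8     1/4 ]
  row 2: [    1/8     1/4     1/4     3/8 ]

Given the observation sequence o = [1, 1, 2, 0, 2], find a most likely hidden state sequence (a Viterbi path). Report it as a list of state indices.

t=0: δ = [1.406e-01, 9.375e-02, 6.250e-02]  (obs o_0=1)
t=1: δ = [1.758e-02, 8.789e-03, 1.758e-02]  ψ = [1, 0, 0]  (obs o_1=1)
t=2: δ = [5.493e-04, 1.099e-03, 2.197e-03]  ψ = [0, 2, 0]  (obs o_2=2)
t=3: δ = [1.373e-04, 4.120e-04, 1.030e-04]  ψ = [1, 2, 2]  (obs o_3=0)
t=4: δ = [2.575e-05, 6.437e-06, 3.862e-05]  ψ = [1, 1, 1]  (obs o_4=2)
backtrack: best end state = 2; path = [1, 0, 2, 1, 2]

path = [1, 0, 2, 1, 2]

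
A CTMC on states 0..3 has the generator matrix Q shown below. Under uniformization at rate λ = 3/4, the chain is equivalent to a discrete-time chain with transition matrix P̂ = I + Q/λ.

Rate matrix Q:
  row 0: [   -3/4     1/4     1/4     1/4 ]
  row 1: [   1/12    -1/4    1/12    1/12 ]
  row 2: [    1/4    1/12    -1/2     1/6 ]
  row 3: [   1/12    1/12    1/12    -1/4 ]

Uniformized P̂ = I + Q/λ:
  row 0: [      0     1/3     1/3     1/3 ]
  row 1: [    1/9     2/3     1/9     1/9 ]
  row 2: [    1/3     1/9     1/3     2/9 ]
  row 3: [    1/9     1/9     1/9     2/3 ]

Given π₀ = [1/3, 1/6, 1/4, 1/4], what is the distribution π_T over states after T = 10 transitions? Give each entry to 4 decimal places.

π = [0.1364, 0.3180, 0.1818, 0.3638]

t=0: π = [0.3333, 0.1667, 0.2500, 0.2500]
t=1: π = [0.1296, 0.2778, 0.2407, 0.3519]
t=2: π = [0.1502, 0.2942, 0.1934, 0.3621]
t=3: π = [0.1374, 0.3080, 0.1875, 0.3672]
t=4: π = [0.1375, 0.3127, 0.1833, 0.3665]
t=5: π = [0.1366, 0.3154, 0.1824, 0.3656]
t=6: π = [0.1365, 0.3167, 0.1820, 0.3649]
t=7: π = [0.1364, 0.3174, 0.1819, 0.3644]
t=8: π = [0.1364, 0.3177, 0.1818, 0.3640]
t=9: π = [0.1364, 0.3179, 0.1818, 0.3639]
t=10: π = [0.1364, 0.3180, 0.1818, 0.3638]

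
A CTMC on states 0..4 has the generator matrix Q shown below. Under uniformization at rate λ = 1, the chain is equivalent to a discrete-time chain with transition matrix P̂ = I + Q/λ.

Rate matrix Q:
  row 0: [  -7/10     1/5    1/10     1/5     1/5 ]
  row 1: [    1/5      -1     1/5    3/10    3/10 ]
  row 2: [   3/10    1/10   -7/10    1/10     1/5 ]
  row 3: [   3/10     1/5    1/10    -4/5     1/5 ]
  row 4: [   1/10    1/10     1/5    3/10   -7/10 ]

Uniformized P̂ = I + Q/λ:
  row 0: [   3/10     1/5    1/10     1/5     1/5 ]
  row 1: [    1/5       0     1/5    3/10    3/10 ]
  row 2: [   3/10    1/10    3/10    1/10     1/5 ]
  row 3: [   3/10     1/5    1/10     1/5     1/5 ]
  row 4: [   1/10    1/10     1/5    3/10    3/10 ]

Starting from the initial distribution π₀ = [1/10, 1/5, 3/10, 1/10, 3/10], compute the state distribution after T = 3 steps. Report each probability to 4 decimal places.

π = [0.2396, 0.1320, 0.1723, 0.2192, 0.2369]

t=0: π = [0.1000, 0.2000, 0.3000, 0.1000, 0.3000]
t=1: π = [0.2200, 0.1000, 0.2100, 0.2200, 0.2500]
t=2: π = [0.2400, 0.1340, 0.1770, 0.2140, 0.2350]
t=3: π = [0.2396, 0.1320, 0.1723, 0.2192, 0.2369]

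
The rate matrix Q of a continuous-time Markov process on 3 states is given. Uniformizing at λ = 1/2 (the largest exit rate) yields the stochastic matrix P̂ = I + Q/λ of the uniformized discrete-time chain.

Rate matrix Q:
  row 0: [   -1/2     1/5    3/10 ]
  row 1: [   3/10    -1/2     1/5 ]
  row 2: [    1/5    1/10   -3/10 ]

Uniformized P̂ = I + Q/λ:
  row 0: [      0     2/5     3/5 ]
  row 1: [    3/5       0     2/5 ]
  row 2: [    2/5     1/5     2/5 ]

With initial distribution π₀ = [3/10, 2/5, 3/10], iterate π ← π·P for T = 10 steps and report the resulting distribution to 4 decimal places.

t=0: π = [0.3000, 0.4000, 0.3000]
t=1: π = [0.3600, 0.1800, 0.4600]
t=2: π = [0.2920, 0.2360, 0.4720]
t=3: π = [0.3304, 0.2112, 0.4584]
t=4: π = [0.3101, 0.2238, 0.4661]
t=5: π = [0.3207, 0.2172, 0.4620]
t=6: π = [0.3152, 0.2207, 0.4641]
t=7: π = [0.3181, 0.2189, 0.4630]
t=8: π = [0.3165, 0.2198, 0.4636]
t=9: π = [0.3173, 0.2193, 0.4633]
t=10: π = [0.3169, 0.2196, 0.4635]

π = [0.3169, 0.2196, 0.4635]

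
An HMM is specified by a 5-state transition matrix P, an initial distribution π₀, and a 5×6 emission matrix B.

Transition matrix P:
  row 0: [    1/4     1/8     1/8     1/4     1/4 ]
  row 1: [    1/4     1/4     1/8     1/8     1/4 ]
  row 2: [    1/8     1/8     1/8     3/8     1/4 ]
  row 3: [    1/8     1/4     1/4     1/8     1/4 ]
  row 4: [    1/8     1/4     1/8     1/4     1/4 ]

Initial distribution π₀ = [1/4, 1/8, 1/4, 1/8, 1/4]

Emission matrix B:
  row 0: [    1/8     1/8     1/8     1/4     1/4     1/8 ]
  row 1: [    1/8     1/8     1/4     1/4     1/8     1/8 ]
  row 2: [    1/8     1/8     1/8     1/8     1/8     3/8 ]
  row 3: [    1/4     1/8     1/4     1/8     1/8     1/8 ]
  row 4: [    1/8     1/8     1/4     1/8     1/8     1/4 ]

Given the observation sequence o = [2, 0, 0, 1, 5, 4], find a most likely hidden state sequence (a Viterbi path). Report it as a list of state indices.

t=0: δ = [3.125e-02, 3.125e-02, 3.125e-02, 3.125e-02, 6.250e-02]  (obs o_0=2)
t=1: δ = [9.766e-04, 1.953e-03, 9.766e-04, 3.906e-03, 1.953e-03]  ψ = [0, 4, 3, 4, 4]  (obs o_1=0)
t=2: δ = [6.104e-05, 1.221e-04, 1.221e-04, 1.221e-04, 1.221e-04]  ψ = [1, 3, 3, 3, 3]  (obs o_2=0)
t=3: δ = [3.815e-06, 3.815e-06, 3.815e-06, 5.722e-06, 3.815e-06]  ψ = [1, 1, 3, 2, 1]  (obs o_3=1)
t=4: δ = [1.192e-07, 1.788e-07, 5.364e-07, 1.788e-07, 3.576e-07]  ψ = [0, 3, 3, 2, 3]  (obs o_4=5)
t=5: δ = [1.676e-08, 1.118e-08, 8.382e-09, 2.515e-08, 1.676e-08]  ψ = [2, 4, 2, 2, 2]  (obs o_5=4)
backtrack: best end state = 3; path = [4, 3, 2, 3, 2, 3]

path = [4, 3, 2, 3, 2, 3]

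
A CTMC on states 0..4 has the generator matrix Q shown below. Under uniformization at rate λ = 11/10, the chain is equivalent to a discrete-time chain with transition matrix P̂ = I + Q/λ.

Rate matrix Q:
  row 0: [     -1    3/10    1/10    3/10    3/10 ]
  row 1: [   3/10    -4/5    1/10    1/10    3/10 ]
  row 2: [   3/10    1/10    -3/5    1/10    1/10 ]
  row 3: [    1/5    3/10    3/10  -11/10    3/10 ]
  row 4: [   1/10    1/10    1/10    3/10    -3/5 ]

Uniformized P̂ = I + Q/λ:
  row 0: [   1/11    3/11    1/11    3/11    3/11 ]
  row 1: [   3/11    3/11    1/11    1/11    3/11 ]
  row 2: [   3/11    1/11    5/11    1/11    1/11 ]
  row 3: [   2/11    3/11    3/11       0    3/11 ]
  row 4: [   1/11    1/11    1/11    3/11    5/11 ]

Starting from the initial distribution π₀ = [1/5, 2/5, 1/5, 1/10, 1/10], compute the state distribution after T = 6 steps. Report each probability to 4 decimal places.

π = [0.1735, 0.1854, 0.1887, 0.1608, 0.2915]

t=0: π = [0.2000, 0.4000, 0.2000, 0.1000, 0.1000]
t=1: π = [0.2091, 0.2182, 0.1818, 0.1364, 0.2545]
t=2: π = [0.1760, 0.1934, 0.1818, 0.1628, 0.2860]
t=3: π = [0.1739, 0.1877, 0.1866, 0.1601, 0.2917]
t=4: π = [0.1735, 0.1858, 0.1879, 0.1610, 0.2918]
t=5: π = [0.1735, 0.1855, 0.1885, 0.1609, 0.2916]
t=6: π = [0.1735, 0.1854, 0.1887, 0.1608, 0.2915]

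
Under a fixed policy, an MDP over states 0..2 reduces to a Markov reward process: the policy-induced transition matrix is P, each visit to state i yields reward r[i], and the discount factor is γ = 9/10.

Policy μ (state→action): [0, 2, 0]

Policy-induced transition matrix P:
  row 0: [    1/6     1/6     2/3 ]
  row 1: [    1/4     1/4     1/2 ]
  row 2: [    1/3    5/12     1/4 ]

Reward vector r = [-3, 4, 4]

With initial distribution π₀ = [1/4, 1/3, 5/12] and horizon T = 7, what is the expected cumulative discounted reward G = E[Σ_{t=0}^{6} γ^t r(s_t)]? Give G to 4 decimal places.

G = 11.3190

t=0: π = [0.2500, 0.3333, 0.4167], E[r] = 2.2500, γ^t·E[r] = 2.250000, running G = 2.250000
t=1: π = [0.2639, 0.2986, 0.4375], E[r] = 2.1528, γ^t·E[r] = 1.937500, running G = 4.187500
t=2: π = [0.2645, 0.3009, 0.4346], E[r] = 2.1487, γ^t·E[r] = 1.740469, running G = 5.927969
t=3: π = [0.2642, 0.3004, 0.4354], E[r] = 2.1508, γ^t·E[r] = 1.567898, running G = 7.495867
t=4: π = [0.2643, 0.3006, 0.4352], E[r] = 2.1501, γ^t·E[r] = 1.410684, running G = 8.906551
t=5: π = [0.2642, 0.3005, 0.4353], E[r] = 2.1503, γ^t·E[r] = 1.269735, running G = 10.176286
t=6: π = [0.2643, 0.3005, 0.4352], E[r] = 2.1502, γ^t·E[r] = 1.142728, running G = 11.319014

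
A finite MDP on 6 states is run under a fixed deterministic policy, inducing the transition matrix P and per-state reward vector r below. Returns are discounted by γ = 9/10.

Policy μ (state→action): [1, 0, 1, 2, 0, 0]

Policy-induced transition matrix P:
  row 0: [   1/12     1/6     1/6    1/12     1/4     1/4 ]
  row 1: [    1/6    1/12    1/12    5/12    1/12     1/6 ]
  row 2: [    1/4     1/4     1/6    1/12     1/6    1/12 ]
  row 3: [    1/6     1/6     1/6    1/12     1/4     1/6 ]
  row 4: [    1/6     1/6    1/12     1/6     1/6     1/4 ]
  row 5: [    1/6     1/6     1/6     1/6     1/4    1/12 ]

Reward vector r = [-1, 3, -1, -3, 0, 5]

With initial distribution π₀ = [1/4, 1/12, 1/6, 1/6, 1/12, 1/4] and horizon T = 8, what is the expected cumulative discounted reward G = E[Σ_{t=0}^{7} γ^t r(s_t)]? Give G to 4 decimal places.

t=0: π = [0.2500, 0.0833, 0.1667, 0.1667, 0.0833, 0.2500], E[r] = 0.5833, γ^t·E[r] = 0.583333, running G = 0.583333
t=1: π = [0.1597, 0.1736, 0.1528, 0.1389, 0.2153, 0.1597], E[r] = 0.5903, γ^t·E[r] = 0.531250, running G = 1.114583
t=2: π = [0.1661, 0.1649, 0.1343, 0.1725, 0.1904, 0.1719], E[r] = 0.5365, γ^t·E[r] = 0.434531, running G = 1.549115
t=3: π = [0.1640, 0.1641, 0.1371, 0.1685, 0.1955, 0.1709], E[r] = 0.5401, γ^t·E[r] = 0.393715, running G = 1.942829
t=4: π = [0.1644, 0.1644, 0.1367, 0.1686, 0.1949, 0.1710], E[r] = 0.5412, γ^t·E[r] = 0.355105, running G = 2.297935
t=5: π = [0.1644, 0.1644, 0.1367, 0.1686, 0.1950, 0.1710], E[r] = 0.5410, γ^t·E[r] = 0.319443, running G = 2.617378
t=6: π = [0.1644, 0.1644, 0.1367, 0.1686, 0.1950, 0.1710], E[r] = 0.5410, γ^t·E[r] = 0.287512, running G = 2.904890
t=7: π = [0.1644, 0.1644, 0.1367, 0.1686, 0.1950, 0.1710], E[r] = 0.5410, γ^t·E[r] = 0.258762, running G = 3.163652

G = 3.1637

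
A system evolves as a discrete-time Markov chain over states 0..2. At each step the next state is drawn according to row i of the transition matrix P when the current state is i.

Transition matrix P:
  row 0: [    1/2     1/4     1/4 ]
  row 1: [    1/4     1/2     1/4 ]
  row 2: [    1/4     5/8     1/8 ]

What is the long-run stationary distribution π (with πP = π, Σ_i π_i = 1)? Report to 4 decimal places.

Balance equations π_j = Σ_i π_i·P[i][j]:
  π_0 = 1/2·π_0 + 1/4·π_1 + 1/4·π_2
  π_1 = 1/4·π_0 + 1/2·π_1 + 5/8·π_2
  normalize: π_0 + π_1 + π_2 = 1
Solving the linear system gives exactly π = [1/3, 4/9, 2/9].

π = [0.3333, 0.4444, 0.2222]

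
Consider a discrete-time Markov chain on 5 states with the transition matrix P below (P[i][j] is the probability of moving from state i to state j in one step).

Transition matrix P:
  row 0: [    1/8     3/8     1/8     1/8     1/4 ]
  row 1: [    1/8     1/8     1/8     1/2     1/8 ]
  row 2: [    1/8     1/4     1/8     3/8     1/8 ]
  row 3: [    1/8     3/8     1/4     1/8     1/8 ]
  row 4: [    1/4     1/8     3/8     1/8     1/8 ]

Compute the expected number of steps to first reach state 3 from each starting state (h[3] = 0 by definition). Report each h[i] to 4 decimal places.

h = [3.8430, 2.6826, 3.0180, 0.0000, 3.9175]

First-step conditioning: h[3] = 0; for i ≠ 3, h[i] = 1 + Σ_k P[i][k]·h[k].
  h[0] = 1 + 1/8·h[0] + 3/8·h[1] + 1/8·h[2] + 1/4·h[4]
  h[1] = 1 + 1/8·h[0] + 1/8·h[1] + 1/8·h[2] + 1/8·h[4]
  h[2] = 1 + 1/8·h[0] + 1/4·h[1] + 1/8·h[2] + 1/8·h[4]
  h[4] = 1 + 1/4·h[0] + 1/8·h[1] + 3/8·h[2] + 1/8·h[4]
Solving the 4×4 linear system over states ≠ 3 gives exactly h = [5776/1503, 448/167, 504/167, 0, 5888/1503] (h[3] = 0 is the target).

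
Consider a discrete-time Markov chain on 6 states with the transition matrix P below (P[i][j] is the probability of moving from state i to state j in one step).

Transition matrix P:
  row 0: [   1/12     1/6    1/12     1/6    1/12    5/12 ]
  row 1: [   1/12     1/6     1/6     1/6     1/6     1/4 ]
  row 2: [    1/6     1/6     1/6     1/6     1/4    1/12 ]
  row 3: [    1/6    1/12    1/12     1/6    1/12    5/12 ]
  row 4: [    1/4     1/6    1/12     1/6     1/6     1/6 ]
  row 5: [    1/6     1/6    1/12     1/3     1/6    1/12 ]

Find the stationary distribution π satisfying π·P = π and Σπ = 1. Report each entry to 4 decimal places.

Balance equations π_j = Σ_i π_i·P[i][j]:
  π_0 = 1/12·π_0 + 1/12·π_1 + 1/6·π_2 + 1/6·π_3 + 1/4·π_4 + 1/6·π_5
  π_1 = 1/6·π_0 + 1/6·π_1 + 1/6·π_2 + 1/12·π_3 + 1/6·π_4 + 1/6·π_5
  π_2 = 1/12·π_0 + 1/6·π_1 + 1/6·π_2 + 1/12·π_3 + 1/12·π_4 + 1/12·π_5
  π_3 = 1/6·π_0 + 1/6·π_1 + 1/6·π_2 + 1/6·π_3 + 1/6·π_4 + 1/3·π_5
  π_4 = 1/12·π_0 + 1/6·π_1 + 1/4·π_2 + 1/12·π_3 + 1/6·π_4 + 1/6·π_5
  normalize: π_0 + π_1 + π_2 + π_3 + π_4 + π_5 = 1
Solving the linear system gives exactly π = [21716/141443, 21137/141443, 14780/141443, 29242/141443, 20559/141443, 34009/141443].

π = [0.1535, 0.1494, 0.1045, 0.2067, 0.1454, 0.2404]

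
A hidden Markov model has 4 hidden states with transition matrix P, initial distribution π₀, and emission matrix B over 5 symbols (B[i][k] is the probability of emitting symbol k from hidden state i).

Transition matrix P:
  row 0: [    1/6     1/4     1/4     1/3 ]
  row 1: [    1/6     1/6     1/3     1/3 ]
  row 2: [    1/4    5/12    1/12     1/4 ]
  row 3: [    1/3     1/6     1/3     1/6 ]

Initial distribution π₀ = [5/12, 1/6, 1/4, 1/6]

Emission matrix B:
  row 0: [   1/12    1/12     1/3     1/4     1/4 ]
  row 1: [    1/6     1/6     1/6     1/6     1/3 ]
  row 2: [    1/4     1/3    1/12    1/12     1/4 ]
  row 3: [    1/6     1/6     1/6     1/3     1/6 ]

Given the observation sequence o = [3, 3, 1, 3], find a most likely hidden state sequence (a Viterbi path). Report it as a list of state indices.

path = [0, 3, 2, 3]

t=0: δ = [1.042e-01, 2.778e-02, 2.083e-02, 5.556e-02]  (obs o_0=3)
t=1: δ = [4.630e-03, 4.340e-03, 2.170e-03, 1.157e-02]  ψ = [3, 0, 0, 0]  (obs o_1=3)
t=2: δ = [3.215e-04, 3.215e-04, 1.286e-03, 3.215e-04]  ψ = [3, 3, 3, 3]  (obs o_2=1)
t=3: δ = [8.038e-05, 8.931e-05, 8.931e-06, 1.072e-04]  ψ = [2, 2, 1, 2]  (obs o_3=3)
backtrack: best end state = 3; path = [0, 3, 2, 3]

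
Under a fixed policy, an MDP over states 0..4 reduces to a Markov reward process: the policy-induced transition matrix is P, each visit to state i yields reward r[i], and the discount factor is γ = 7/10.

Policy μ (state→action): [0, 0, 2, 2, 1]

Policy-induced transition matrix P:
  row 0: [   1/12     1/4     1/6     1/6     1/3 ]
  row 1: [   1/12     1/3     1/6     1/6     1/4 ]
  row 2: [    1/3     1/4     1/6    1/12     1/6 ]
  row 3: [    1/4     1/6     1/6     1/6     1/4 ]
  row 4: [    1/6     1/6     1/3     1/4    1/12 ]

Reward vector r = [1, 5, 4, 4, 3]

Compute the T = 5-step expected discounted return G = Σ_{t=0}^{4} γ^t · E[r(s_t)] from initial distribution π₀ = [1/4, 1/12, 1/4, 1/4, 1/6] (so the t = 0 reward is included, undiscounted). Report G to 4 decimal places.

t=0: π = [0.2500, 0.0833, 0.2500, 0.2500, 0.1667], E[r] = 3.1667, γ^t·E[r] = 3.166667, running G = 3.166667
t=1: π = [0.2014, 0.2222, 0.1944, 0.1597, 0.2222], E[r] = 3.3958, γ^t·E[r] = 2.377083, running G = 5.543750
t=2: π = [0.1771, 0.2367, 0.2037, 0.1690, 0.2135], E[r] = 3.4919, γ^t·E[r] = 1.711030, running G = 7.254780
t=3: π = [0.1802, 0.2378, 0.2023, 0.1675, 0.2122], E[r] = 3.4850, γ^t·E[r] = 1.195356, running G = 8.450136
t=4: π = [0.1795, 0.2382, 0.2020, 0.1675, 0.2128], E[r] = 3.4869, γ^t·E[r] = 0.837204, running G = 9.287340

G = 9.2873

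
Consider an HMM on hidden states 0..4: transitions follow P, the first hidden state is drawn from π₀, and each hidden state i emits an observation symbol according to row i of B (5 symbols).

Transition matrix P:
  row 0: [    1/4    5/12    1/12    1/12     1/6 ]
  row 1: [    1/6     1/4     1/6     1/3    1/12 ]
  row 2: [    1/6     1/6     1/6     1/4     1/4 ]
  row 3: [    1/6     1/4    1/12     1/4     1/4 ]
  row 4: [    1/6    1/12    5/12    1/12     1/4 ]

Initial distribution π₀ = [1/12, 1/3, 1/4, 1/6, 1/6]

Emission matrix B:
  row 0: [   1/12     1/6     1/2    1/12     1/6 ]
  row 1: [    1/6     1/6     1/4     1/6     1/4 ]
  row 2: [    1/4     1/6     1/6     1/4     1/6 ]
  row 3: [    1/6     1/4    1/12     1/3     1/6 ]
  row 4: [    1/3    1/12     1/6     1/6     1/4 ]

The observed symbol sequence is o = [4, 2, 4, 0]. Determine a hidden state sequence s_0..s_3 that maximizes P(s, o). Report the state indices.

path = [1, 0, 1, 3]

t=0: δ = [1.389e-02, 8.333e-02, 4.167e-02, 2.778e-02, 4.167e-02]  (obs o_0=4)
t=1: δ = [6.944e-03, 5.208e-03, 2.894e-03, 2.315e-03, 1.736e-03]  ψ = [1, 1, 4, 1, 2]  (obs o_1=2)
t=2: δ = [2.894e-04, 7.234e-04, 1.447e-04, 2.894e-04, 2.894e-04]  ψ = [0, 0, 1, 1, 0]  (obs o_2=4)
t=3: δ = [1.005e-05, 3.014e-05, 3.014e-05, 4.019e-05, 2.411e-05]  ψ = [1, 1, 1, 1, 3]  (obs o_3=0)
backtrack: best end state = 3; path = [1, 0, 1, 3]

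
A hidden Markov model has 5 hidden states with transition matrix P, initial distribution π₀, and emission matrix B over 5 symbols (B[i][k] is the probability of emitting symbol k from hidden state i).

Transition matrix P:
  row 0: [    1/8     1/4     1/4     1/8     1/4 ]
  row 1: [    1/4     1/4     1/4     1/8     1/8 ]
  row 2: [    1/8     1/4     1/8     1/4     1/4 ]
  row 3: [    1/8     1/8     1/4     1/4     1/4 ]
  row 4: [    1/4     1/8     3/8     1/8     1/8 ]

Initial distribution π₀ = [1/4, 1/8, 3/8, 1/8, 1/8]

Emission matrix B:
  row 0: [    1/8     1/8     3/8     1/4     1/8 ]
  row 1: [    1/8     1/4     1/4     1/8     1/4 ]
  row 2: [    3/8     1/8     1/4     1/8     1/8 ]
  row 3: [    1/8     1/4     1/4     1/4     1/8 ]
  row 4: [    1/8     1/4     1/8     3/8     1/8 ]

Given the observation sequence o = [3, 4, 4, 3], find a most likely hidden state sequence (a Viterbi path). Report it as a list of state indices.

path = [0, 1, 1, 0]

t=0: δ = [6.250e-02, 1.562e-02, 4.688e-02, 3.125e-02, 4.688e-02]  (obs o_0=3)
t=1: δ = [1.465e-03, 3.906e-03, 2.197e-03, 1.465e-03, 1.953e-03]  ψ = [4, 0, 4, 2, 0]  (obs o_1=4)
t=2: δ = [1.221e-04, 2.441e-04, 1.221e-04, 6.866e-05, 6.866e-05]  ψ = [1, 1, 1, 2, 2]  (obs o_2=4)
t=3: δ = [1.526e-05, 7.629e-06, 7.629e-06, 7.629e-06, 1.144e-05]  ψ = [1, 1, 1, 1, 0]  (obs o_3=3)
backtrack: best end state = 0; path = [0, 1, 1, 0]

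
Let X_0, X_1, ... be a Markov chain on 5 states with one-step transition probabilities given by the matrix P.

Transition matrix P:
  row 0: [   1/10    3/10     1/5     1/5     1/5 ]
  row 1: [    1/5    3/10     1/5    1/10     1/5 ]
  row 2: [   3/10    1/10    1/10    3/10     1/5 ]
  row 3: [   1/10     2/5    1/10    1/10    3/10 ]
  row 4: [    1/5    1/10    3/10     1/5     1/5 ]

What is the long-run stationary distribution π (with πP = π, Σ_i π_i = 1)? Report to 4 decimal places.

π = [0.1826, 0.2371, 0.1855, 0.1771, 0.2177]

Balance equations π_j = Σ_i π_i·P[i][j]:
  π_0 = 1/10·π_0 + 1/5·π_1 + 3/10·π_2 + 1/10·π_3 + 1/5·π_4
  π_1 = 3/10·π_0 + 3/10·π_1 + 1/10·π_2 + 2/5·π_3 + 1/10·π_4
  π_2 = 1/5·π_0 + 1/5·π_1 + 1/10·π_2 + 1/10·π_3 + 3/10·π_4
  π_3 = 1/5·π_0 + 1/10·π_1 + 3/10·π_2 + 1/10·π_3 + 1/5·π_4
  normalize: π_0 + π_1 + π_2 + π_3 + π_4 = 1
Solving the linear system gives exactly π = [2245/12296, 55/232, 2281/12296, 1089/6148, 2677/12296].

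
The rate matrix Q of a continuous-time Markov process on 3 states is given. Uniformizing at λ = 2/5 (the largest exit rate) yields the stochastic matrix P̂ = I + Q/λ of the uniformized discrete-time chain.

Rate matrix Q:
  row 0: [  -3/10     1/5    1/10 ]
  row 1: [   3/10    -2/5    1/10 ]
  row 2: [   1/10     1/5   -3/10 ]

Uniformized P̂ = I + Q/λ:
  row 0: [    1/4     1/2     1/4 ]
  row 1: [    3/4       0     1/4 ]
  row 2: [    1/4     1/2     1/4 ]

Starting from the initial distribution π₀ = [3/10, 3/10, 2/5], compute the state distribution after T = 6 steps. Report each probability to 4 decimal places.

π = [0.4172, 0.3328, 0.2500]

t=0: π = [0.3000, 0.3000, 0.4000]
t=1: π = [0.4000, 0.3500, 0.2500]
t=2: π = [0.4250, 0.3250, 0.2500]
t=3: π = [0.4125, 0.3375, 0.2500]
t=4: π = [0.4188, 0.3313, 0.2500]
t=5: π = [0.4156, 0.3344, 0.2500]
t=6: π = [0.4172, 0.3328, 0.2500]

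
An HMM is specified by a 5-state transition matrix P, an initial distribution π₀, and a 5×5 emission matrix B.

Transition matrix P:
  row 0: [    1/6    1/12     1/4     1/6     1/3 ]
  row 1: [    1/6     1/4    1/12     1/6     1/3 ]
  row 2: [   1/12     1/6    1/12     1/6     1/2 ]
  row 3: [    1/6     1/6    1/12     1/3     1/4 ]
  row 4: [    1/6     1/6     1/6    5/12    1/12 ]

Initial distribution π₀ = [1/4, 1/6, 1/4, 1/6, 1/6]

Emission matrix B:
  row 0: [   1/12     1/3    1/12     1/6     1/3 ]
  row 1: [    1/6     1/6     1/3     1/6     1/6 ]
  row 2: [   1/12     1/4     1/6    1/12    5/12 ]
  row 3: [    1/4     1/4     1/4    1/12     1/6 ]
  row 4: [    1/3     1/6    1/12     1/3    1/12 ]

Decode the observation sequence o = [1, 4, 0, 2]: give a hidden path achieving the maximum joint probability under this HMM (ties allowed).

path = [0, 2, 4, 3]

t=0: δ = [8.333e-02, 2.778e-02, 6.250e-02, 4.167e-02, 2.778e-02]  (obs o_0=1)
t=1: δ = [4.630e-03, 1.736e-03, 8.681e-03, 2.315e-03, 2.604e-03]  ψ = [0, 2, 0, 0, 2]  (obs o_1=4)
t=2: δ = [6.430e-05, 2.411e-04, 9.645e-05, 3.617e-04, 1.447e-03]  ψ = [0, 2, 0, 2, 2]  (obs o_2=0)
t=3: δ = [2.009e-05, 8.038e-05, 4.019e-05, 1.507e-04, 1.005e-05]  ψ = [4, 4, 4, 4, 4]  (obs o_3=2)
backtrack: best end state = 3; path = [0, 2, 4, 3]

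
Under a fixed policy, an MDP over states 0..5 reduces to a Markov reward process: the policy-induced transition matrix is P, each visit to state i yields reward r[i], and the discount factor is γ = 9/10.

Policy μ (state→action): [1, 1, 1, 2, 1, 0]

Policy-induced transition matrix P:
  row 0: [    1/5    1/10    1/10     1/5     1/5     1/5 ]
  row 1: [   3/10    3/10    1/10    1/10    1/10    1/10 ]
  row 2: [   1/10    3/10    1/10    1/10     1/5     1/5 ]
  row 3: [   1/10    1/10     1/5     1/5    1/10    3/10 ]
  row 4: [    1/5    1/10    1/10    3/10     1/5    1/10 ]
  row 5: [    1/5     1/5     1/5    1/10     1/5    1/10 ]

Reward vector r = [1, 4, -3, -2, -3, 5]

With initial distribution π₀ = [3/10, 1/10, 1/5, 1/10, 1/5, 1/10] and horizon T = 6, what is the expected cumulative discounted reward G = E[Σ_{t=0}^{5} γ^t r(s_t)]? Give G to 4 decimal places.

t=0: π = [0.3000, 0.1000, 0.2000, 0.1000, 0.2000, 0.1000], E[r] = -0.2000, γ^t·E[r] = -0.200000, running G = -0.200000
t=1: π = [0.1800, 0.1700, 0.1200, 0.1800, 0.1800, 0.1700], E[r] = 0.4500, γ^t·E[r] = 0.405000, running G = 0.205000
t=2: π = [0.1870, 0.1750, 0.1350, 0.1720, 0.1650, 0.1660], E[r] = 0.4730, γ^t·E[r] = 0.383130, running G = 0.588130
t=3: π = [0.1868, 0.1786, 0.1338, 0.1689, 0.1653, 0.1666], E[r] = 0.4991, γ^t·E[r] = 0.363844, running G = 0.951974
t=4: π = [0.1876, 0.1791, 0.1336, 0.1686, 0.1653, 0.1658], E[r] = 0.4997, γ^t·E[r] = 0.327847, running G = 1.279821
t=5: π = [0.1877, 0.1791, 0.1334, 0.1687, 0.1652, 0.1658], E[r] = 0.5000, γ^t·E[r] = 0.295263, running G = 1.575083

G = 1.5751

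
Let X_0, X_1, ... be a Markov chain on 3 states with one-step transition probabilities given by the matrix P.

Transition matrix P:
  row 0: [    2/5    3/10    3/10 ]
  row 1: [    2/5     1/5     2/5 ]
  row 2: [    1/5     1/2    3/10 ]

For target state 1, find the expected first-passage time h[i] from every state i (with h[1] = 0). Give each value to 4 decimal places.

h = [2.7778, 0.0000, 2.2222]

First-step conditioning: h[1] = 0; for i ≠ 1, h[i] = 1 + Σ_k P[i][k]·h[k].
  h[0] = 1 + 2/5·h[0] + 3/10·h[2]
  h[2] = 1 + 1/5·h[0] + 3/10·h[2]
Solving the 2×2 linear system over states ≠ 1 gives exactly h = [25/9, 0, 20/9] (h[1] = 0 is the target).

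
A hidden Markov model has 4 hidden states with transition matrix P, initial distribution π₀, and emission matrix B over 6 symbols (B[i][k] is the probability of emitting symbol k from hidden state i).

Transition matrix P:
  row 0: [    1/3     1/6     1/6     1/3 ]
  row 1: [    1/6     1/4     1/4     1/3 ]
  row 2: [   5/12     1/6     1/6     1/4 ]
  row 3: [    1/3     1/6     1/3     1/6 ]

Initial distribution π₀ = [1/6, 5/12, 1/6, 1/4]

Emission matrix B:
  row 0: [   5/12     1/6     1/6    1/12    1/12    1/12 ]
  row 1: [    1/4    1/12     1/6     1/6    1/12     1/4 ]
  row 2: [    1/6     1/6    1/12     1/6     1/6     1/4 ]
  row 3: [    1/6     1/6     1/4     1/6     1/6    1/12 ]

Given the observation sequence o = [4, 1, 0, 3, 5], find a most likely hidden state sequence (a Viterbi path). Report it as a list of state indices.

t=0: δ = [1.389e-02, 3.472e-02, 2.778e-02, 4.167e-02]  (obs o_0=4)
t=1: δ = [2.315e-03, 7.234e-04, 2.315e-03, 1.929e-03]  ψ = [3, 1, 3, 1]  (obs o_1=1)
t=2: δ = [4.019e-04, 9.645e-05, 1.072e-04, 1.286e-04]  ψ = [2, 0, 3, 0]  (obs o_2=0)
t=3: δ = [1.116e-05, 1.116e-05, 1.116e-05, 2.233e-05]  ψ = [0, 0, 0, 0]  (obs o_3=3)
t=4: δ = [6.202e-07, 9.303e-07, 1.861e-06, 3.101e-07]  ψ = [3, 3, 3, 0]  (obs o_4=5)
backtrack: best end state = 2; path = [3, 2, 0, 3, 2]

path = [3, 2, 0, 3, 2]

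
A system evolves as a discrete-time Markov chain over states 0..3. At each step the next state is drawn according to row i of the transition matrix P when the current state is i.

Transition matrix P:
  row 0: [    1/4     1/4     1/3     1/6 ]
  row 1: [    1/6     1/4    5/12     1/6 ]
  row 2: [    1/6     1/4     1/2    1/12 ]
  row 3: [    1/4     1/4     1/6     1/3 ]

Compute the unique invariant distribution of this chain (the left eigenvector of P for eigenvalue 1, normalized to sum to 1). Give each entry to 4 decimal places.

Balance equations π_j = Σ_i π_i·P[i][j]:
  π_0 = 1/4·π_0 + 1/6·π_1 + 1/6·π_2 + 1/4·π_3
  π_1 = 1/4·π_0 + 1/4·π_1 + 1/4·π_2 + 1/4·π_3
  π_2 = 1/3·π_0 + 5/12·π_1 + 1/2·π_2 + 1/6·π_3
  normalize: π_0 + π_1 + π_2 + π_3 = 1
Solving the linear system gives exactly π = [11/56, 1/4, 11/28, 9/56].

π = [0.1964, 0.2500, 0.3929, 0.1607]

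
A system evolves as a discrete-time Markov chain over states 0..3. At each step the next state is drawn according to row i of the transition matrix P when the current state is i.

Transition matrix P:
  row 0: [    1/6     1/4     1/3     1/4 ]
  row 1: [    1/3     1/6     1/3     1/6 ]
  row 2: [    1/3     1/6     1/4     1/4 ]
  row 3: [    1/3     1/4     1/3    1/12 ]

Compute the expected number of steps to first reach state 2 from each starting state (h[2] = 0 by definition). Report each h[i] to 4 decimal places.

h = [3.0000, 3.0000, 0.0000, 3.0000]

First-step conditioning: h[2] = 0; for i ≠ 2, h[i] = 1 + Σ_k P[i][k]·h[k].
  h[0] = 1 + 1/6·h[0] + 1/4·h[1] + 1/4·h[3]
  h[1] = 1 + 1/3·h[0] + 1/6·h[1] + 1/6·h[3]
  h[3] = 1 + 1/3·h[0] + 1/4·h[1] + 1/12·h[3]
Solving the 3×3 linear system over states ≠ 2 gives exactly h = [3, 3, 0, 3] (h[2] = 0 is the target).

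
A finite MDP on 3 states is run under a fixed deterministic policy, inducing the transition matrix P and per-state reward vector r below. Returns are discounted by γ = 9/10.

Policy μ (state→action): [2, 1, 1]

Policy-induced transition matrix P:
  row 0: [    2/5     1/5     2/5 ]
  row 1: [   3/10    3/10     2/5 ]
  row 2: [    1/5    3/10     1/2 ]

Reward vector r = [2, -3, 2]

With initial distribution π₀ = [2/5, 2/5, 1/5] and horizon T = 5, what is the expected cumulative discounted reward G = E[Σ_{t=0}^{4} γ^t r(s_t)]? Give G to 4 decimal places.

G = 2.0563

t=0: π = [0.4000, 0.4000, 0.2000], E[r] = 0.0000, γ^t·E[r] = 0.000000, running G = 0.000000
t=1: π = [0.3200, 0.2600, 0.4200], E[r] = 0.7000, γ^t·E[r] = 0.630000, running G = 0.630000
t=2: π = [0.2900, 0.2680, 0.4420], E[r] = 0.6600, γ^t·E[r] = 0.534600, running G = 1.164600
t=3: π = [0.2848, 0.2710, 0.4442], E[r] = 0.6450, γ^t·E[r] = 0.470205, running G = 1.634805
t=4: π = [0.2841, 0.2715, 0.4444], E[r] = 0.6424, γ^t·E[r] = 0.421479, running G = 2.056284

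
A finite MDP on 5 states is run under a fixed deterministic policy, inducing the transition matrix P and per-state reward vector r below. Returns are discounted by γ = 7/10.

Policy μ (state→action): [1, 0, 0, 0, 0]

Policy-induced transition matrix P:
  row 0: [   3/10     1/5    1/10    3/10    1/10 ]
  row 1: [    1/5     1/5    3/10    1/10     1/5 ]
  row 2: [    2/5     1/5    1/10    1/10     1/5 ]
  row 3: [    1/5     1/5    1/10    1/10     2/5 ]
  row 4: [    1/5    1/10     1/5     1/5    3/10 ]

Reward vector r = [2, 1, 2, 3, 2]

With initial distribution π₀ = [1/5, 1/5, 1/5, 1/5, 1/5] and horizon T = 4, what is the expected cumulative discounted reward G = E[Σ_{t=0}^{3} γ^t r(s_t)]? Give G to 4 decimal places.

t=0: π = [0.2000, 0.2000, 0.2000, 0.2000, 0.2000], E[r] = 2.0000, γ^t·E[r] = 2.000000, running G = 2.000000
t=1: π = [0.2600, 0.1800, 0.1600, 0.1600, 0.2400], E[r] = 1.9800, γ^t·E[r] = 1.386000, running G = 3.386000
t=2: π = [0.2580, 0.1760, 0.1600, 0.1760, 0.2300], E[r] = 2.0000, γ^t·E[r] = 0.980000, running G = 4.366000
t=3: π = [0.2578, 0.1770, 0.1582, 0.1746, 0.2324], E[r] = 1.9976, γ^t·E[r] = 0.685177, running G = 5.051177

G = 5.0512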